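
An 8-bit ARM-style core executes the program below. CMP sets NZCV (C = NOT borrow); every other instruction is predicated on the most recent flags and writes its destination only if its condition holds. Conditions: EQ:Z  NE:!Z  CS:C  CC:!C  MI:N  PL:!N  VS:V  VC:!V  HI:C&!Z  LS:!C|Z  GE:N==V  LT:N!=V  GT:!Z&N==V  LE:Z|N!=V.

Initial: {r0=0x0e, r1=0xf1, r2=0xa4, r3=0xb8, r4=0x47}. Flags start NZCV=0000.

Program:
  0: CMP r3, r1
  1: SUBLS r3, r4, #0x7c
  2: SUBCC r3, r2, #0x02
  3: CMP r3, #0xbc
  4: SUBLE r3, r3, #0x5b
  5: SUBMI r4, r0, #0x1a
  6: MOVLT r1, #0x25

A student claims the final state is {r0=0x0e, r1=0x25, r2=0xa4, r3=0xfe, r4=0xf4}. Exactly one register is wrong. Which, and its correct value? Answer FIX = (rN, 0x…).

0: ✓ CMP  NZCV=1000
1: ✓ SUBLS  r3←0xcb
2: ✓ SUBCC  r3←0xa2
3: ✓ CMP  NZCV=1000
4: ✓ SUBLE  r3←0x47
5: ✓ SUBMI  r4←0xf4
6: ✓ MOVLT  r1←0x25

FIX = (r3, 0x47)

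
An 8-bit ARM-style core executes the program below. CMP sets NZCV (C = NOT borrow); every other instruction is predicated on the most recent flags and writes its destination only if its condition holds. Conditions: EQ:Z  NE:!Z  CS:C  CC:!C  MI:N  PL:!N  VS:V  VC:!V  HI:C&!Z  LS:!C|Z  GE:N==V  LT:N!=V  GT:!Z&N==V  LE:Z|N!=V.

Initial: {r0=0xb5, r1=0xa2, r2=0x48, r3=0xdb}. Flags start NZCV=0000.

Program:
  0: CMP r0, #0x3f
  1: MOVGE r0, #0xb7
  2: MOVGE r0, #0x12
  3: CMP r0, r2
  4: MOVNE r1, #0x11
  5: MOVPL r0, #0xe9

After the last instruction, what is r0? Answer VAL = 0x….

VAL = 0xe9

0: ✓ CMP  NZCV=0011
1: · MOVGE
2: · MOVGE
3: ✓ CMP  NZCV=0011
4: ✓ MOVNE  r1←0x11
5: ✓ MOVPL  r0←0xe9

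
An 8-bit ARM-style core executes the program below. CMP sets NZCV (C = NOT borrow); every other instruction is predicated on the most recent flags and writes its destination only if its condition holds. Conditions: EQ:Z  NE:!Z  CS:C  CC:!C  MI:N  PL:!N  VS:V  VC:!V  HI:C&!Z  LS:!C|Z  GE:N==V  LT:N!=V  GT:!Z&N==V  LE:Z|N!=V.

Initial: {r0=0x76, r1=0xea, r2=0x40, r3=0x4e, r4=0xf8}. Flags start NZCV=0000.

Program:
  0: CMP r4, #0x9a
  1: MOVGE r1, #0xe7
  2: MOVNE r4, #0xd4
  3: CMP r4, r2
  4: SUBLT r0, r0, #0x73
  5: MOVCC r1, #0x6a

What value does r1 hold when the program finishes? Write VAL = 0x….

[0] flags=0010 → (cmp)
[1] flags=0010 GE?T → r1=0xe7
[2] flags=0010 NE?T → r4=0xd4
[3] flags=1010 → (cmp)
[4] flags=1010 LT?T → r0=0x03
[5] flags=1010 CC?F → skip

VAL = 0xe7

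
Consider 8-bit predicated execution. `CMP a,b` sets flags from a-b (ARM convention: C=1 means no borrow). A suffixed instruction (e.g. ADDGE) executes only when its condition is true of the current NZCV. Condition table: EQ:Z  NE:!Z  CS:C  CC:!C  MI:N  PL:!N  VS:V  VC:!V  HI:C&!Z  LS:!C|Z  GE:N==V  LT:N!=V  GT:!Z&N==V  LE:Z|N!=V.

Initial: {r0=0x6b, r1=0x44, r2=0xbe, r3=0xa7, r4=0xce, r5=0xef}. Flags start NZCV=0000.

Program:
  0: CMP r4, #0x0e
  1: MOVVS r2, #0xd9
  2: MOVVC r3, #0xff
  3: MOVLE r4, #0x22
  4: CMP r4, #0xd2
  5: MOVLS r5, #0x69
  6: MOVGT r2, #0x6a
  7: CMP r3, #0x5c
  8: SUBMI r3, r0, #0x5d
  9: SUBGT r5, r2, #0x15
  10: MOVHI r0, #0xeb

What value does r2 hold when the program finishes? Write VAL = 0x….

[0] flags=1010 → (cmp)
[1] flags=1010 VS?F → skip
[2] flags=1010 VC?T → r3=0xff
[3] flags=1010 LE?T → r4=0x22
[4] flags=0000 → (cmp)
[5] flags=0000 LS?T → r5=0x69
[6] flags=0000 GT?T → r2=0x6a
[7] flags=1010 → (cmp)
[8] flags=1010 MI?T → r3=0x0e
[9] flags=1010 GT?F → skip
[10] flags=1010 HI?T → r0=0xeb

VAL = 0x6a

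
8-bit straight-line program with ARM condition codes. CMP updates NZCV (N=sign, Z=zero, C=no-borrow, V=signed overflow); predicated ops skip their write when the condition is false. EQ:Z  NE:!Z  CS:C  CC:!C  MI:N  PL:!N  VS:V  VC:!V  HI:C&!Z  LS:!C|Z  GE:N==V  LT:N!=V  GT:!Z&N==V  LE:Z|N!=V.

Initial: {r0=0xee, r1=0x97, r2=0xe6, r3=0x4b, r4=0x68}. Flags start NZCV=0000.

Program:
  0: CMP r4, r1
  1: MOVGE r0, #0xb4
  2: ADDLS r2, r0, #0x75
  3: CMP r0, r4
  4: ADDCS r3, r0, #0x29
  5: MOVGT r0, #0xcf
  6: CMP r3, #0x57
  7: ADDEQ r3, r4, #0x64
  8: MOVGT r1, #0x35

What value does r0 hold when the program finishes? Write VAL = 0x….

[0] flags=1001 → (cmp)
[1] flags=1001 GE?T → r0=0xb4
[2] flags=1001 LS?T → r2=0x29
[3] flags=0011 → (cmp)
[4] flags=0011 CS?T → r3=0xdd
[5] flags=0011 GT?F → skip
[6] flags=1010 → (cmp)
[7] flags=1010 EQ?F → skip
[8] flags=1010 GT?F → skip

VAL = 0xb4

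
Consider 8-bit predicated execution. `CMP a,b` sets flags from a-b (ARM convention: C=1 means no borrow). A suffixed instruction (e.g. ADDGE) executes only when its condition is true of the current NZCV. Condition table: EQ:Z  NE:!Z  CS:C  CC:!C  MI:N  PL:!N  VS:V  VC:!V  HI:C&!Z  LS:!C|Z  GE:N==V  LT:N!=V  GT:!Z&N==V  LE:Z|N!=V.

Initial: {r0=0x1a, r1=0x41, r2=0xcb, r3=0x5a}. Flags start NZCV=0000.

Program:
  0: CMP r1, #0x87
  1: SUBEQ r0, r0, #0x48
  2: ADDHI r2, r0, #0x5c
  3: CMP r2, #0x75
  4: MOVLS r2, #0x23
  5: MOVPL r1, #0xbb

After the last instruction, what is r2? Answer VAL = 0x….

VAL = 0xcb

[0] flags=1001 → (cmp)
[1] flags=1001 EQ?F → skip
[2] flags=1001 HI?F → skip
[3] flags=0011 → (cmp)
[4] flags=0011 LS?F → skip
[5] flags=0011 PL?T → r1=0xbb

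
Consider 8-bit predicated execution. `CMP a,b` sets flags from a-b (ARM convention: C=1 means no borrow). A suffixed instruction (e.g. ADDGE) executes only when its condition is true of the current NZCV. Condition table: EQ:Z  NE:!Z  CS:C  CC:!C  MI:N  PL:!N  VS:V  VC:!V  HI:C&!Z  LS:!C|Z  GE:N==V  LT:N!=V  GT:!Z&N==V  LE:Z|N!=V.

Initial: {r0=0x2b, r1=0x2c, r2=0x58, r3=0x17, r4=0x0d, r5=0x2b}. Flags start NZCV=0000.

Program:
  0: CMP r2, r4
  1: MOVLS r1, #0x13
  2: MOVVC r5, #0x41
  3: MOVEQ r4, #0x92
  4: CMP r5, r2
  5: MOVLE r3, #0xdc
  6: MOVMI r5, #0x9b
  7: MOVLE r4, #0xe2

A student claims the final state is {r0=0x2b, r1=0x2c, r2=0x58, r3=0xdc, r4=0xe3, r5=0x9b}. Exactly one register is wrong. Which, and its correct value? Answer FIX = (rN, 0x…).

FIX = (r4, 0xe2)

[0] flags=0010 → (cmp)
[1] flags=0010 LS?F → skip
[2] flags=0010 VC?T → r5=0x41
[3] flags=0010 EQ?F → skip
[4] flags=1000 → (cmp)
[5] flags=1000 LE?T → r3=0xdc
[6] flags=1000 MI?T → r5=0x9b
[7] flags=1000 LE?T → r4=0xe2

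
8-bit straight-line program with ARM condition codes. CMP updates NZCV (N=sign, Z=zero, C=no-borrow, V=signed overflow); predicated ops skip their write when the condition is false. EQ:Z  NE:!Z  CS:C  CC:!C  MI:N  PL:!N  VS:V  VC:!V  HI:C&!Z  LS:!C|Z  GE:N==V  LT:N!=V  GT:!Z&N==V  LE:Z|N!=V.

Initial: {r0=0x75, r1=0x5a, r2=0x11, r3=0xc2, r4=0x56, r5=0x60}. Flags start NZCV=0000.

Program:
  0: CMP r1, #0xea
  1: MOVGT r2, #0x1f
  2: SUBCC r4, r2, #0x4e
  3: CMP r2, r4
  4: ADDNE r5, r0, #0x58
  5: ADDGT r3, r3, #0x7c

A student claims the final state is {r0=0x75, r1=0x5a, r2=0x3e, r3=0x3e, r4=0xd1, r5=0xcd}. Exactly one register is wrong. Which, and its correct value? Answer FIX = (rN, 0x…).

0: ✓ CMP  NZCV=0000
1: ✓ MOVGT  r2←0x1f
2: ✓ SUBCC  r4←0xd1
3: ✓ CMP  NZCV=0000
4: ✓ ADDNE  r5←0xcd
5: ✓ ADDGT  r3←0x3e

FIX = (r2, 0x1f)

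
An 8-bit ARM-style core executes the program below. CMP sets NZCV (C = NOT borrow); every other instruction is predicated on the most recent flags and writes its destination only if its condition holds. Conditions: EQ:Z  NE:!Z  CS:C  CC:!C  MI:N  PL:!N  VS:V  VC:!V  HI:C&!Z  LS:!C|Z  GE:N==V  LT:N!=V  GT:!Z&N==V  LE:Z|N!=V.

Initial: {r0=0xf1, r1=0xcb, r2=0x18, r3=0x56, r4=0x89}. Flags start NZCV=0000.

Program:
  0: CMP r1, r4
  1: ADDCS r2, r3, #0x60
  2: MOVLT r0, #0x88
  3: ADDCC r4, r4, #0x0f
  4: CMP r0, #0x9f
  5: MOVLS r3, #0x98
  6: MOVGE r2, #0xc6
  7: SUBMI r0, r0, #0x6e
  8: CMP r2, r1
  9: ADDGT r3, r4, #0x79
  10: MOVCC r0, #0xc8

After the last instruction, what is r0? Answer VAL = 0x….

0: ✓ CMP  NZCV=0010
1: ✓ ADDCS  r2←0xb6
2: · MOVLT
3: · ADDCC
4: ✓ CMP  NZCV=0010
5: · MOVLS
6: ✓ MOVGE  r2←0xc6
7: · SUBMI
8: ✓ CMP  NZCV=1000
9: · ADDGT
10: ✓ MOVCC  r0←0xc8

VAL = 0xc8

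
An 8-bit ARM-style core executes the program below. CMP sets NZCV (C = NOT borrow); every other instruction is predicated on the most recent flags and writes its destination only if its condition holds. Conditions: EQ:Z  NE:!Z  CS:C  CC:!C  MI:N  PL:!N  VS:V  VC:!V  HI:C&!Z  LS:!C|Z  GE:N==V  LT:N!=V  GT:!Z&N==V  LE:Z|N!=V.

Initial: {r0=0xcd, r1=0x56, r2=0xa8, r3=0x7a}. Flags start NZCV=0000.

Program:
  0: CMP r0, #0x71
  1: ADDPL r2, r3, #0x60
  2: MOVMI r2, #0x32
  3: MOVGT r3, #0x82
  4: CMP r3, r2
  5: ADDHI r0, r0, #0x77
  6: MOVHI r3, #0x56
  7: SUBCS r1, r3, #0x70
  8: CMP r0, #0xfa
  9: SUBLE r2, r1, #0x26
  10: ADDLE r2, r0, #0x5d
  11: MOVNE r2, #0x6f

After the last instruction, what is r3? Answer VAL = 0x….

[0] flags=0011 → (cmp)
[1] flags=0011 PL?T → r2=0xda
[2] flags=0011 MI?F → skip
[3] flags=0011 GT?F → skip
[4] flags=1001 → (cmp)
[5] flags=1001 HI?F → skip
[6] flags=1001 HI?F → skip
[7] flags=1001 CS?F → skip
[8] flags=1000 → (cmp)
[9] flags=1000 LE?T → r2=0x30
[10] flags=1000 LE?T → r2=0x2a
[11] flags=1000 NE?T → r2=0x6f

VAL = 0x7a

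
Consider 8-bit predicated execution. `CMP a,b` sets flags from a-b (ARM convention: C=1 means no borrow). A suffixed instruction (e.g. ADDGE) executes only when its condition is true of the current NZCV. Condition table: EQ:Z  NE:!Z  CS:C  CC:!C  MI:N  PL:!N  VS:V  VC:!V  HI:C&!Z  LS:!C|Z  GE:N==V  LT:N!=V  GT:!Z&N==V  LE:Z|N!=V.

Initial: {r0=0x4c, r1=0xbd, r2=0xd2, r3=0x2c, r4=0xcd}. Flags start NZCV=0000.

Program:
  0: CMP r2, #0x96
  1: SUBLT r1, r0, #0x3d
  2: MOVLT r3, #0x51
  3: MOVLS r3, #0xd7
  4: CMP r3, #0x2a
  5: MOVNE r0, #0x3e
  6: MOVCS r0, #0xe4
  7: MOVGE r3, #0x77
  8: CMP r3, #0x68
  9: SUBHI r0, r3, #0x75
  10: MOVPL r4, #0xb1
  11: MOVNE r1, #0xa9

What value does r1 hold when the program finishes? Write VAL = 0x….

[0] flags=0010 → (cmp)
[1] flags=0010 LT?F → skip
[2] flags=0010 LT?F → skip
[3] flags=0010 LS?F → skip
[4] flags=0010 → (cmp)
[5] flags=0010 NE?T → r0=0x3e
[6] flags=0010 CS?T → r0=0xe4
[7] flags=0010 GE?T → r3=0x77
[8] flags=0010 → (cmp)
[9] flags=0010 HI?T → r0=0x02
[10] flags=0010 PL?T → r4=0xb1
[11] flags=0010 NE?T → r1=0xa9

VAL = 0xa9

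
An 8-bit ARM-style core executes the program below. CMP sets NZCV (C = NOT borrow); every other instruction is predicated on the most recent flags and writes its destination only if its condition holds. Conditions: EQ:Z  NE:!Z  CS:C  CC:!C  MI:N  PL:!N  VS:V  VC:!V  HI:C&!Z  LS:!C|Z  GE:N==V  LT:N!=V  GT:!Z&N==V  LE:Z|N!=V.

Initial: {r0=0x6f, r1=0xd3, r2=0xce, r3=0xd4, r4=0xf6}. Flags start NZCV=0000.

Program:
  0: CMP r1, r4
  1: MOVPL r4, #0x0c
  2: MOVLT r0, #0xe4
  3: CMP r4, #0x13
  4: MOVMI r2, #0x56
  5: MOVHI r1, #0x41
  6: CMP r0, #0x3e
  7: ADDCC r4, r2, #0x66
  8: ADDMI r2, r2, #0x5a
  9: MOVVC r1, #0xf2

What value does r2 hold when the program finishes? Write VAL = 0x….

VAL = 0xb0

[0] flags=1000 → (cmp)
[1] flags=1000 PL?F → skip
[2] flags=1000 LT?T → r0=0xe4
[3] flags=1010 → (cmp)
[4] flags=1010 MI?T → r2=0x56
[5] flags=1010 HI?T → r1=0x41
[6] flags=1010 → (cmp)
[7] flags=1010 CC?F → skip
[8] flags=1010 MI?T → r2=0xb0
[9] flags=1010 VC?T → r1=0xf2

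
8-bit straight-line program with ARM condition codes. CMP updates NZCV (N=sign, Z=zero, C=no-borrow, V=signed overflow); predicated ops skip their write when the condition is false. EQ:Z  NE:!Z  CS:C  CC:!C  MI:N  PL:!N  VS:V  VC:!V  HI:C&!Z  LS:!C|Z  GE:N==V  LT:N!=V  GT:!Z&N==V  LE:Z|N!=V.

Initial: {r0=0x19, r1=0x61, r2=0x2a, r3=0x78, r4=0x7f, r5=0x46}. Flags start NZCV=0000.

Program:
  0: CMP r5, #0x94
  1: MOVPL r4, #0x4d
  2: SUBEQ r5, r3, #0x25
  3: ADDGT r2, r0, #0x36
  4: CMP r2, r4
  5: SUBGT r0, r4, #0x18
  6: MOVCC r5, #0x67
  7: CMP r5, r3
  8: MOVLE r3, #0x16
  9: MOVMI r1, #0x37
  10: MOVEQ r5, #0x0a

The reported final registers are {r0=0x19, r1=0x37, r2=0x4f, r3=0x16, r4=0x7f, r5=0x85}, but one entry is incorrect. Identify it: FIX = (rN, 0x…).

FIX = (r5, 0x67)

0: ✓ CMP  NZCV=1001
1: · MOVPL
2: · SUBEQ
3: ✓ ADDGT  r2←0x4f
4: ✓ CMP  NZCV=1000
5: · SUBGT
6: ✓ MOVCC  r5←0x67
7: ✓ CMP  NZCV=1000
8: ✓ MOVLE  r3←0x16
9: ✓ MOVMI  r1←0x37
10: · MOVEQ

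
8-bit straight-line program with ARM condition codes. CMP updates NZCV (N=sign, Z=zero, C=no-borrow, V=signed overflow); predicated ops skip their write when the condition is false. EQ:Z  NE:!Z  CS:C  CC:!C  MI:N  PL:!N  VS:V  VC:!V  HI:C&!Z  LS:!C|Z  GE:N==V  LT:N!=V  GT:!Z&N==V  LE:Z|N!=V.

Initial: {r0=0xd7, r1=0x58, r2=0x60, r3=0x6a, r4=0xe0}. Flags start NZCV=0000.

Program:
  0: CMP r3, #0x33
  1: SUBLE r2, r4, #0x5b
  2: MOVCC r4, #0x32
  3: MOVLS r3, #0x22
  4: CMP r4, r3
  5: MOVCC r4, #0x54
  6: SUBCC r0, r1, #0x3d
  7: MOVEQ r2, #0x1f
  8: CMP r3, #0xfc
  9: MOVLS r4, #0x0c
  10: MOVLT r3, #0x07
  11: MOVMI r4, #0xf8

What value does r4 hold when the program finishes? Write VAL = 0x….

VAL = 0x0c

[0] flags=0010 → (cmp)
[1] flags=0010 LE?F → skip
[2] flags=0010 CC?F → skip
[3] flags=0010 LS?F → skip
[4] flags=0011 → (cmp)
[5] flags=0011 CC?F → skip
[6] flags=0011 CC?F → skip
[7] flags=0011 EQ?F → skip
[8] flags=0000 → (cmp)
[9] flags=0000 LS?T → r4=0x0c
[10] flags=0000 LT?F → skip
[11] flags=0000 MI?F → skip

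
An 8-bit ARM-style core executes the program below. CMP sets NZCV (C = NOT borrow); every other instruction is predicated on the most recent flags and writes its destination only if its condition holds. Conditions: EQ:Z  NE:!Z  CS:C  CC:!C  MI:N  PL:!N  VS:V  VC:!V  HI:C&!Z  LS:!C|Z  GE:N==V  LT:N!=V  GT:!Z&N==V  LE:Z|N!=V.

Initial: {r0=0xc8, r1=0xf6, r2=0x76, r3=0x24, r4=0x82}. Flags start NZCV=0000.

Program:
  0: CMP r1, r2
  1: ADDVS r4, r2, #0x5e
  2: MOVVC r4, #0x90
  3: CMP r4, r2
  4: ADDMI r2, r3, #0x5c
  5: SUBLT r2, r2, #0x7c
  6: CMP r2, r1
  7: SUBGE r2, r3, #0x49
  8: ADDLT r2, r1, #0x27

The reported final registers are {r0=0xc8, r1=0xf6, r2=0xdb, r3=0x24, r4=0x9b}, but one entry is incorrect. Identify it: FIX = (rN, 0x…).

0: ✓ CMP  NZCV=1010
1: · ADDVS
2: ✓ MOVVC  r4←0x90
3: ✓ CMP  NZCV=0011
4: · ADDMI
5: ✓ SUBLT  r2←0xfa
6: ✓ CMP  NZCV=0010
7: ✓ SUBGE  r2←0xdb
8: · ADDLT

FIX = (r4, 0x90)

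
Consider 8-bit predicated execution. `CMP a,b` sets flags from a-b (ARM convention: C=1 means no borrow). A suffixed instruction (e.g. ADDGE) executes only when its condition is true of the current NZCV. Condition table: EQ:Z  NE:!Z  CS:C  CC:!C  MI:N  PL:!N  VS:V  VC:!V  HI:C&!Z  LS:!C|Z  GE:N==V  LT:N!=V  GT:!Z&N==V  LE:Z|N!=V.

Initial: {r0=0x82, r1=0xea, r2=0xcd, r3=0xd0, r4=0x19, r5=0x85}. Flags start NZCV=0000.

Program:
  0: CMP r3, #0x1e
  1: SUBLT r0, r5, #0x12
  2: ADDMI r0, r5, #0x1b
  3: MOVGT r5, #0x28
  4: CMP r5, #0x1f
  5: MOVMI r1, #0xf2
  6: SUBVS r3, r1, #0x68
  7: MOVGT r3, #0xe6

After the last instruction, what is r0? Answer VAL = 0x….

0: ✓ CMP  NZCV=1010
1: ✓ SUBLT  r0←0x73
2: ✓ ADDMI  r0←0xa0
3: · MOVGT
4: ✓ CMP  NZCV=0011
5: · MOVMI
6: ✓ SUBVS  r3←0x82
7: · MOVGT

VAL = 0xa0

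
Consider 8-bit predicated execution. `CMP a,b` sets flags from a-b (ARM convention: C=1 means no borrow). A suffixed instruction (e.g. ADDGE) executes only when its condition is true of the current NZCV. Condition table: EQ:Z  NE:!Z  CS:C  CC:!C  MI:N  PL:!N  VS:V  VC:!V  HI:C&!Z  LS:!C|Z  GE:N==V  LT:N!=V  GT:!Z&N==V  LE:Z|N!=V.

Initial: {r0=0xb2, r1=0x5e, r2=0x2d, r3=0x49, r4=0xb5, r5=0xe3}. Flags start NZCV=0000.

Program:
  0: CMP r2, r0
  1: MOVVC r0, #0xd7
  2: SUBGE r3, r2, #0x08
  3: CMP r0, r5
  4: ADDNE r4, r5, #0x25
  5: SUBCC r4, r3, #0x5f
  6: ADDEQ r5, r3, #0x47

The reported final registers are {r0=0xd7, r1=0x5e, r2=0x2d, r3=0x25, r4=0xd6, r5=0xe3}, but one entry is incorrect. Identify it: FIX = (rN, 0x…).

FIX = (r4, 0xc6)

0: ✓ CMP  NZCV=0000
1: ✓ MOVVC  r0←0xd7
2: ✓ SUBGE  r3←0x25
3: ✓ CMP  NZCV=1000
4: ✓ ADDNE  r4←0x08
5: ✓ SUBCC  r4←0xc6
6: · ADDEQ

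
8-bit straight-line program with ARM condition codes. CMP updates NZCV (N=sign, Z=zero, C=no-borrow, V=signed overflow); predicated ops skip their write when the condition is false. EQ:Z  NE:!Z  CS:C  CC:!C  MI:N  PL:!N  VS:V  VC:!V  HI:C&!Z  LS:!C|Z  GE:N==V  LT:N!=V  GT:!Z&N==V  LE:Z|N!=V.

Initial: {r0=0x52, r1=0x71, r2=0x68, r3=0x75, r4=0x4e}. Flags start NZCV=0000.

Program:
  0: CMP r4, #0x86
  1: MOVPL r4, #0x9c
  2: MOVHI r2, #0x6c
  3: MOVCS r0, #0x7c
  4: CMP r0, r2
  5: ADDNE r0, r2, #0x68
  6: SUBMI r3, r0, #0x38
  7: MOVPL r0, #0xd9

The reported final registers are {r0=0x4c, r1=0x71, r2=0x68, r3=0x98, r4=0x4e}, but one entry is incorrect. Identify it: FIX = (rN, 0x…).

FIX = (r0, 0xd0)

[0] flags=1001 → (cmp)
[1] flags=1001 PL?F → skip
[2] flags=1001 HI?F → skip
[3] flags=1001 CS?F → skip
[4] flags=1000 → (cmp)
[5] flags=1000 NE?T → r0=0xd0
[6] flags=1000 MI?T → r3=0x98
[7] flags=1000 PL?F → skip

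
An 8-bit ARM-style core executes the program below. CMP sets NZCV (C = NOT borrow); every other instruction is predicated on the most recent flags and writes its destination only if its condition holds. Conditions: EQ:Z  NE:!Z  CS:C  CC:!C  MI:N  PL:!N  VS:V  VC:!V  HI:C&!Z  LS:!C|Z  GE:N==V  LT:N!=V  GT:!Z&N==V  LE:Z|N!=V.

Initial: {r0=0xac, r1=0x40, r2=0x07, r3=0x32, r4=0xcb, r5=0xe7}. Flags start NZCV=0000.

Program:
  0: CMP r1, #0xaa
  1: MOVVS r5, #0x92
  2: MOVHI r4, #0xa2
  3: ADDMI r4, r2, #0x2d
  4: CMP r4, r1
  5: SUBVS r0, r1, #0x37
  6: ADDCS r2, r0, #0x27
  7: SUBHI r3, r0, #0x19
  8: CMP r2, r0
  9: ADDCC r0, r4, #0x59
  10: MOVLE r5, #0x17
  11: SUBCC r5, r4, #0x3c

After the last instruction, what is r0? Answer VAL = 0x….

VAL = 0x8d

0: ✓ CMP  NZCV=1001
1: ✓ MOVVS  r5←0x92
2: · MOVHI
3: ✓ ADDMI  r4←0x34
4: ✓ CMP  NZCV=1000
5: · SUBVS
6: · ADDCS
7: · SUBHI
8: ✓ CMP  NZCV=0000
9: ✓ ADDCC  r0←0x8d
10: · MOVLE
11: ✓ SUBCC  r5←0xf8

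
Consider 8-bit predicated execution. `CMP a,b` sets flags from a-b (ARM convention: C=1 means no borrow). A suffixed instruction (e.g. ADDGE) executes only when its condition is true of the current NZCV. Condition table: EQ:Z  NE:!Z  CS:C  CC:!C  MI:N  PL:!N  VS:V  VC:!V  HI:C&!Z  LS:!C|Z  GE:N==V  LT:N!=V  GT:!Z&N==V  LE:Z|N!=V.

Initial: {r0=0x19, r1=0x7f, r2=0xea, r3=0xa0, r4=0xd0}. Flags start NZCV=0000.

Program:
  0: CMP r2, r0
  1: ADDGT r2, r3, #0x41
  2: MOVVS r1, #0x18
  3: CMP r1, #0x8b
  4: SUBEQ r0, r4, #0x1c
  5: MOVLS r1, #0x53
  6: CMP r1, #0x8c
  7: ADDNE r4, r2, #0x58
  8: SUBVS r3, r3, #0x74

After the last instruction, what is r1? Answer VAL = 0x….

0: ✓ CMP  NZCV=1010
1: · ADDGT
2: · MOVVS
3: ✓ CMP  NZCV=1001
4: · SUBEQ
5: ✓ MOVLS  r1←0x53
6: ✓ CMP  NZCV=1001
7: ✓ ADDNE  r4←0x42
8: ✓ SUBVS  r3←0x2c

VAL = 0x53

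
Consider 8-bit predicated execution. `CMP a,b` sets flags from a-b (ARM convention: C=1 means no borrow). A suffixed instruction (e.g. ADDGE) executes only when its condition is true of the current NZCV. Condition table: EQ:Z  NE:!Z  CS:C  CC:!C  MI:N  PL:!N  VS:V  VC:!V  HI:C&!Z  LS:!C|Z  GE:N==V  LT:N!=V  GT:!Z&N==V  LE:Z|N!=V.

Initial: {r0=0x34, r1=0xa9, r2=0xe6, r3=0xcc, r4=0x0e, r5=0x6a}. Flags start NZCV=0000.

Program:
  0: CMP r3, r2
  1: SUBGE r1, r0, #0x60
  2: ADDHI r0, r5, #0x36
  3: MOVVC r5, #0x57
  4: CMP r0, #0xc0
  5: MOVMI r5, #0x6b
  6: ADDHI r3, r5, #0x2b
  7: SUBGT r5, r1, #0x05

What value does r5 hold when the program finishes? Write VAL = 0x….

0: ✓ CMP  NZCV=1000
1: · SUBGE
2: · ADDHI
3: ✓ MOVVC  r5←0x57
4: ✓ CMP  NZCV=0000
5: · MOVMI
6: · ADDHI
7: ✓ SUBGT  r5←0xa4

VAL = 0xa4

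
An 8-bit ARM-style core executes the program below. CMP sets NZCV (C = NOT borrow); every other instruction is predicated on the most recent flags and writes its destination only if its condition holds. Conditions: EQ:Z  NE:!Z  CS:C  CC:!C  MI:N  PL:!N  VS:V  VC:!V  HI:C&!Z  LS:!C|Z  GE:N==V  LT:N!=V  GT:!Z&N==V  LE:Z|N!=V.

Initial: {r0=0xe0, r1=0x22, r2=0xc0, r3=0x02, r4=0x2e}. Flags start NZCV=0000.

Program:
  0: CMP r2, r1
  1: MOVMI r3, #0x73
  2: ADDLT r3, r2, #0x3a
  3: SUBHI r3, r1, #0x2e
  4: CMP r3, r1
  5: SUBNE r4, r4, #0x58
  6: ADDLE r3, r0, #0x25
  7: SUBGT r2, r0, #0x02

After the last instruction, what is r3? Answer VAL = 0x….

0: ✓ CMP  NZCV=1010
1: ✓ MOVMI  r3←0x73
2: ✓ ADDLT  r3←0xfa
3: ✓ SUBHI  r3←0xf4
4: ✓ CMP  NZCV=1010
5: ✓ SUBNE  r4←0xd6
6: ✓ ADDLE  r3←0x05
7: · SUBGT

VAL = 0x05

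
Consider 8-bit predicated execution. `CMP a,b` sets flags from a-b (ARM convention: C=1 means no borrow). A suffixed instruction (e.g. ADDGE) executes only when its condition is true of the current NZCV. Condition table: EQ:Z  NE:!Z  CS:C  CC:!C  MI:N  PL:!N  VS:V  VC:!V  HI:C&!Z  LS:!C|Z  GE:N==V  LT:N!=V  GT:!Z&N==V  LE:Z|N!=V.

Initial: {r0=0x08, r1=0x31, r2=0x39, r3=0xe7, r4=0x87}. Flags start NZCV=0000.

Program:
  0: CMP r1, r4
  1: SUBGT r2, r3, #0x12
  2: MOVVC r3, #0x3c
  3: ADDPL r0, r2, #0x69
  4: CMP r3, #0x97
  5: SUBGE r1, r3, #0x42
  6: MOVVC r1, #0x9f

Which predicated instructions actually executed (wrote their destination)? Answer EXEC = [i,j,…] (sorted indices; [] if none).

EXEC = [1,5,6]

0: ✓ CMP  NZCV=1001
1: ✓ SUBGT  r2←0xd5
2: · MOVVC
3: · ADDPL
4: ✓ CMP  NZCV=0010
5: ✓ SUBGE  r1←0xa5
6: ✓ MOVVC  r1←0x9f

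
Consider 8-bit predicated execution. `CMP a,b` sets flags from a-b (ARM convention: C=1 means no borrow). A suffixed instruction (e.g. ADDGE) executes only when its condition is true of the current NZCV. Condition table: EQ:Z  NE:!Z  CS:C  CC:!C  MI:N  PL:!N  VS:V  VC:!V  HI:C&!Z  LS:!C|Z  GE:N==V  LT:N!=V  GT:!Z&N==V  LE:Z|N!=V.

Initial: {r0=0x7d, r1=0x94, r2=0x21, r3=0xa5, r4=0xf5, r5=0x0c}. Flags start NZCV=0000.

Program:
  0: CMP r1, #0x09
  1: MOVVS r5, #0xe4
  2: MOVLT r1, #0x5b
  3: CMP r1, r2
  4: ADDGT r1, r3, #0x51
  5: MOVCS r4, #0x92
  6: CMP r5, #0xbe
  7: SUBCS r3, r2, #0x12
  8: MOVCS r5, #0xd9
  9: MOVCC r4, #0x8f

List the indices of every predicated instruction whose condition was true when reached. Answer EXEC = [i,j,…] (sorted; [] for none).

0: ✓ CMP  NZCV=1010
1: · MOVVS
2: ✓ MOVLT  r1←0x5b
3: ✓ CMP  NZCV=0010
4: ✓ ADDGT  r1←0xf6
5: ✓ MOVCS  r4←0x92
6: ✓ CMP  NZCV=0000
7: · SUBCS
8: · MOVCS
9: ✓ MOVCC  r4←0x8f

EXEC = [2,4,5,9]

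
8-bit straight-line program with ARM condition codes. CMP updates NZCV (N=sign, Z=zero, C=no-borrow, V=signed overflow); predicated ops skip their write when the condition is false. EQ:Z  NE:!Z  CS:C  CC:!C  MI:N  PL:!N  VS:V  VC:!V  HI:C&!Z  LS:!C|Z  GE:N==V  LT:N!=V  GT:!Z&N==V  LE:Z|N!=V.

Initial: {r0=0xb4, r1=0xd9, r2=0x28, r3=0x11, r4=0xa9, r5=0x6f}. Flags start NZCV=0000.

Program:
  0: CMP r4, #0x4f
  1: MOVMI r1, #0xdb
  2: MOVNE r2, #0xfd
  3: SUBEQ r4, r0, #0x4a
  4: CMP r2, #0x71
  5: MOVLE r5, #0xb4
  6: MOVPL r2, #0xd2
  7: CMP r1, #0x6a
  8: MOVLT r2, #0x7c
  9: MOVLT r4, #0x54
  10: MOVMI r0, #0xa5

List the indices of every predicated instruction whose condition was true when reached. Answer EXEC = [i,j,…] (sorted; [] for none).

0: ✓ CMP  NZCV=0011
1: · MOVMI
2: ✓ MOVNE  r2←0xfd
3: · SUBEQ
4: ✓ CMP  NZCV=1010
5: ✓ MOVLE  r5←0xb4
6: · MOVPL
7: ✓ CMP  NZCV=0011
8: ✓ MOVLT  r2←0x7c
9: ✓ MOVLT  r4←0x54
10: · MOVMI

EXEC = [2,5,8,9]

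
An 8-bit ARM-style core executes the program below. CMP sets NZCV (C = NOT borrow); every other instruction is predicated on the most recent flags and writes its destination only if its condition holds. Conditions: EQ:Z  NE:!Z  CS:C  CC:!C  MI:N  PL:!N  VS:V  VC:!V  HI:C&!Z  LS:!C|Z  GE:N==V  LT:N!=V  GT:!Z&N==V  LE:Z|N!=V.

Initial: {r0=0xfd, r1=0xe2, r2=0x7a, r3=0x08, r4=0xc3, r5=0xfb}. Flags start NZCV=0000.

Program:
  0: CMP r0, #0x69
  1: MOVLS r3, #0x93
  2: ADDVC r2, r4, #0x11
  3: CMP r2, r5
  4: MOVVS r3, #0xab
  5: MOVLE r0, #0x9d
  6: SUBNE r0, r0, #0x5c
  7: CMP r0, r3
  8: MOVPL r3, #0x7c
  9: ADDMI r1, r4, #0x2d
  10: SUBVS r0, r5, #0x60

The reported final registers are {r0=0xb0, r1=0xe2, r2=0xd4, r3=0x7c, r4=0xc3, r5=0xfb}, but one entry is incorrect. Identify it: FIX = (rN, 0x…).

0: ✓ CMP  NZCV=1010
1: · MOVLS
2: ✓ ADDVC  r2←0xd4
3: ✓ CMP  NZCV=1000
4: · MOVVS
5: ✓ MOVLE  r0←0x9d
6: ✓ SUBNE  r0←0x41
7: ✓ CMP  NZCV=0010
8: ✓ MOVPL  r3←0x7c
9: · ADDMI
10: · SUBVS

FIX = (r0, 0x41)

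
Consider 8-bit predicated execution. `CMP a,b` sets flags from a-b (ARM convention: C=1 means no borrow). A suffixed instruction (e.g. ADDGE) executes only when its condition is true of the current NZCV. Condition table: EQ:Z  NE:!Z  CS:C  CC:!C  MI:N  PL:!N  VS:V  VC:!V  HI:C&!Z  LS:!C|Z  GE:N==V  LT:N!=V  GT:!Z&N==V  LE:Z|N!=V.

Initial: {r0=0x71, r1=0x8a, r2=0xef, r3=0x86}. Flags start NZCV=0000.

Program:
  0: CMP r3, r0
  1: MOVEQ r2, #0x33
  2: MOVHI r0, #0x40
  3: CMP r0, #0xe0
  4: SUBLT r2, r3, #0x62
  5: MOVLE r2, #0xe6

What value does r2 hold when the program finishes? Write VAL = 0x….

[0] flags=0011 → (cmp)
[1] flags=0011 EQ?F → skip
[2] flags=0011 HI?T → r0=0x40
[3] flags=0000 → (cmp)
[4] flags=0000 LT?F → skip
[5] flags=0000 LE?F → skip

VAL = 0xef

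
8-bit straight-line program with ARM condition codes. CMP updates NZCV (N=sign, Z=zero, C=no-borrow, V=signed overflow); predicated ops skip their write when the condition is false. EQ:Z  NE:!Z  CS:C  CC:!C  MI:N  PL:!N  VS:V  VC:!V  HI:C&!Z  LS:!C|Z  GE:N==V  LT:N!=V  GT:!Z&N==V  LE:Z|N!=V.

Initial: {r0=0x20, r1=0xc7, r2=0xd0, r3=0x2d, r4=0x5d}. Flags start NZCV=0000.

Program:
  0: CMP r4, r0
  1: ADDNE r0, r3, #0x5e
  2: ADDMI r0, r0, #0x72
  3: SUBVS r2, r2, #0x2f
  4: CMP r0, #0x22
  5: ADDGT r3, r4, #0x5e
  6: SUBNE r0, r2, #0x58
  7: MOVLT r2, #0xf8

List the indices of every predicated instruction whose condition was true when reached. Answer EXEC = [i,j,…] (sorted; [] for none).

EXEC = [1,6,7]

0: ✓ CMP  NZCV=0010
1: ✓ ADDNE  r0←0x8b
2: · ADDMI
3: · SUBVS
4: ✓ CMP  NZCV=0011
5: · ADDGT
6: ✓ SUBNE  r0←0x78
7: ✓ MOVLT  r2←0xf8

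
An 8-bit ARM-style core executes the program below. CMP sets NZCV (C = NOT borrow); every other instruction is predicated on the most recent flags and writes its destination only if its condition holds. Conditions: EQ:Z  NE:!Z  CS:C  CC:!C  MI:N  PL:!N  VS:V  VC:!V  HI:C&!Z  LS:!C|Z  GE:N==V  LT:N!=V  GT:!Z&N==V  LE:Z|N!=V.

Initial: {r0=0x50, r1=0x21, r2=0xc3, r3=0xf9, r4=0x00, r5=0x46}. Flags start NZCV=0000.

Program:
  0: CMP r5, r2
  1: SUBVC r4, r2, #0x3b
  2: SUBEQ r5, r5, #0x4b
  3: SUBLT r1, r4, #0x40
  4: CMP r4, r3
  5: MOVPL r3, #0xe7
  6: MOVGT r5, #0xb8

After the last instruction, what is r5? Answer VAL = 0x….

0: ✓ CMP  NZCV=1001
1: · SUBVC
2: · SUBEQ
3: · SUBLT
4: ✓ CMP  NZCV=0000
5: ✓ MOVPL  r3←0xe7
6: ✓ MOVGT  r5←0xb8

VAL = 0xb8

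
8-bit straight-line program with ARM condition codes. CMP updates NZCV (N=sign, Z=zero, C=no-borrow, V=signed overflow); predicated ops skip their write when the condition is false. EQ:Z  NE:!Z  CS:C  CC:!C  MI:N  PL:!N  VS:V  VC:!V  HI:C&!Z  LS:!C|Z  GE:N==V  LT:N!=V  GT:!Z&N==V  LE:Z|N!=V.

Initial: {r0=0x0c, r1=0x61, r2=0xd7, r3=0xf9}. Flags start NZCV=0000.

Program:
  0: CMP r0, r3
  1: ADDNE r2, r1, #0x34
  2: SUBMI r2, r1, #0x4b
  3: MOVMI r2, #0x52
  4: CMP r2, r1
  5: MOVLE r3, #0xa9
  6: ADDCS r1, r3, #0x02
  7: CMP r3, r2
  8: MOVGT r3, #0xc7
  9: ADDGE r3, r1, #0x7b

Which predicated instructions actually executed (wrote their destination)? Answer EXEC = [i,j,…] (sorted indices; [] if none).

EXEC = [1,5,6,8,9]

0: ✓ CMP  NZCV=0000
1: ✓ ADDNE  r2←0x95
2: · SUBMI
3: · MOVMI
4: ✓ CMP  NZCV=0011
5: ✓ MOVLE  r3←0xa9
6: ✓ ADDCS  r1←0xab
7: ✓ CMP  NZCV=0010
8: ✓ MOVGT  r3←0xc7
9: ✓ ADDGE  r3←0x26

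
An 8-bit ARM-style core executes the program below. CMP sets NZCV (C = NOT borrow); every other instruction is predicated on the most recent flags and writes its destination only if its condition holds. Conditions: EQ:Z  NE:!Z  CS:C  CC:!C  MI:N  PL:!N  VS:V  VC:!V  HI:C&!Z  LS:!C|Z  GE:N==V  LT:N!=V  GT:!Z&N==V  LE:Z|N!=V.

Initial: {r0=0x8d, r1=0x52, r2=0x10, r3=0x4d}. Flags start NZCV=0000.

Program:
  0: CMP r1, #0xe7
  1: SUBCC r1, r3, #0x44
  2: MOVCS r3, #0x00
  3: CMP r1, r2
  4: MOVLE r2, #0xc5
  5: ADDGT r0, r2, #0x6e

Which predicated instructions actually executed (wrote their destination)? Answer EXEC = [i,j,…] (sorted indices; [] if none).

EXEC = [1,4]

[0] flags=0000 → (cmp)
[1] flags=0000 CC?T → r1=0x09
[2] flags=0000 CS?F → skip
[3] flags=1000 → (cmp)
[4] flags=1000 LE?T → r2=0xc5
[5] flags=1000 GT?F → skip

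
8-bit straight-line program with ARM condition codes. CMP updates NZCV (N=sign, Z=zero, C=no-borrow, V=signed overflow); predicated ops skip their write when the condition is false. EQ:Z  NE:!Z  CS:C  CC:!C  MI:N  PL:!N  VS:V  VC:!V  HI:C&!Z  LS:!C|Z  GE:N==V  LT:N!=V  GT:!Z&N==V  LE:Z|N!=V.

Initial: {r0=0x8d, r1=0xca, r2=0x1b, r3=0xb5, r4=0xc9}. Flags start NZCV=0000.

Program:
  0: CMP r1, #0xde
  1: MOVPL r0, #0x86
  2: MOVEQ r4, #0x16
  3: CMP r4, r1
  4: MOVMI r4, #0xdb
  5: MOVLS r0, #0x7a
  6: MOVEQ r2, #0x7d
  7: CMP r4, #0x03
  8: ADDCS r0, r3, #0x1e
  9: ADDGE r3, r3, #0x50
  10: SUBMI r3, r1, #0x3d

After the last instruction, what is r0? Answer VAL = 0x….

VAL = 0xd3

[0] flags=1000 → (cmp)
[1] flags=1000 PL?F → skip
[2] flags=1000 EQ?F → skip
[3] flags=1000 → (cmp)
[4] flags=1000 MI?T → r4=0xdb
[5] flags=1000 LS?T → r0=0x7a
[6] flags=1000 EQ?F → skip
[7] flags=1010 → (cmp)
[8] flags=1010 CS?T → r0=0xd3
[9] flags=1010 GE?F → skip
[10] flags=1010 MI?T → r3=0x8d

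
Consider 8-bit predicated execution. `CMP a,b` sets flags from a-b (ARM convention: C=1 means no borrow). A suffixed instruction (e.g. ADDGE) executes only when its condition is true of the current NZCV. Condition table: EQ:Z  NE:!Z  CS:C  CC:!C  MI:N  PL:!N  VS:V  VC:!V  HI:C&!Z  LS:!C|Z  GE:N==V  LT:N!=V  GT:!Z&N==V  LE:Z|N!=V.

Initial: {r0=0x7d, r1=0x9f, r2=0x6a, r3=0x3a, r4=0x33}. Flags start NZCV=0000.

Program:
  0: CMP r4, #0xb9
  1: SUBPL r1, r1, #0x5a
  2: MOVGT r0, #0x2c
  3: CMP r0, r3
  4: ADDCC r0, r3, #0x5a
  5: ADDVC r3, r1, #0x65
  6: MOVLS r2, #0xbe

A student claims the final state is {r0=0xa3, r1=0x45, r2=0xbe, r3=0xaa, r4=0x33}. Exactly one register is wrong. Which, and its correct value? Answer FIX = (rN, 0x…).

FIX = (r0, 0x94)

0: ✓ CMP  NZCV=0000
1: ✓ SUBPL  r1←0x45
2: ✓ MOVGT  r0←0x2c
3: ✓ CMP  NZCV=1000
4: ✓ ADDCC  r0←0x94
5: ✓ ADDVC  r3←0xaa
6: ✓ MOVLS  r2←0xbe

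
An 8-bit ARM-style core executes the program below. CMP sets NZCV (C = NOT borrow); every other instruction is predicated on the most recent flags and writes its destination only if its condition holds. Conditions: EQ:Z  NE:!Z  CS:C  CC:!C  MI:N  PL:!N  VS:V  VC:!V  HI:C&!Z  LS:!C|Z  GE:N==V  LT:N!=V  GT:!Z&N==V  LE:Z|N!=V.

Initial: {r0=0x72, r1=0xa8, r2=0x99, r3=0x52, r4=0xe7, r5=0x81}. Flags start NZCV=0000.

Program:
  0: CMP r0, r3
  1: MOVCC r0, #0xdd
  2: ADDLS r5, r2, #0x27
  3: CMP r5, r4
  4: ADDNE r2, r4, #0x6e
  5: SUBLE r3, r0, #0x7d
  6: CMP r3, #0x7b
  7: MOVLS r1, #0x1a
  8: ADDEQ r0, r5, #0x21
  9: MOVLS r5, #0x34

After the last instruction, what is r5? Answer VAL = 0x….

[0] flags=0010 → (cmp)
[1] flags=0010 CC?F → skip
[2] flags=0010 LS?F → skip
[3] flags=1000 → (cmp)
[4] flags=1000 NE?T → r2=0x55
[5] flags=1000 LE?T → r3=0xf5
[6] flags=0011 → (cmp)
[7] flags=0011 LS?F → skip
[8] flags=0011 EQ?F → skip
[9] flags=0011 LS?F → skip

VAL = 0x81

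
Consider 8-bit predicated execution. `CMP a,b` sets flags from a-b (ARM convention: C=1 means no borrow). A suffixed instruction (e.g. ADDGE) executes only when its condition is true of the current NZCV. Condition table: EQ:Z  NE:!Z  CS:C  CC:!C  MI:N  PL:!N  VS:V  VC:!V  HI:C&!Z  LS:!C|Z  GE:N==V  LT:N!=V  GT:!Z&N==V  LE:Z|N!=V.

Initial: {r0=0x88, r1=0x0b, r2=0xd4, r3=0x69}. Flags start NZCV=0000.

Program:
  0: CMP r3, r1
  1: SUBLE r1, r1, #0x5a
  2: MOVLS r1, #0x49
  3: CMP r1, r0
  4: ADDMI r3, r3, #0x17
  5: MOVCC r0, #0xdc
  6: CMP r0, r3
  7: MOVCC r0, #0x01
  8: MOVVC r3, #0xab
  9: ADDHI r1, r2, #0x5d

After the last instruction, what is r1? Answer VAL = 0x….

[0] flags=0010 → (cmp)
[1] flags=0010 LE?F → skip
[2] flags=0010 LS?F → skip
[3] flags=1001 → (cmp)
[4] flags=1001 MI?T → r3=0x80
[5] flags=1001 CC?T → r0=0xdc
[6] flags=0010 → (cmp)
[7] flags=0010 CC?F → skip
[8] flags=0010 VC?T → r3=0xab
[9] flags=0010 HI?T → r1=0x31

VAL = 0x31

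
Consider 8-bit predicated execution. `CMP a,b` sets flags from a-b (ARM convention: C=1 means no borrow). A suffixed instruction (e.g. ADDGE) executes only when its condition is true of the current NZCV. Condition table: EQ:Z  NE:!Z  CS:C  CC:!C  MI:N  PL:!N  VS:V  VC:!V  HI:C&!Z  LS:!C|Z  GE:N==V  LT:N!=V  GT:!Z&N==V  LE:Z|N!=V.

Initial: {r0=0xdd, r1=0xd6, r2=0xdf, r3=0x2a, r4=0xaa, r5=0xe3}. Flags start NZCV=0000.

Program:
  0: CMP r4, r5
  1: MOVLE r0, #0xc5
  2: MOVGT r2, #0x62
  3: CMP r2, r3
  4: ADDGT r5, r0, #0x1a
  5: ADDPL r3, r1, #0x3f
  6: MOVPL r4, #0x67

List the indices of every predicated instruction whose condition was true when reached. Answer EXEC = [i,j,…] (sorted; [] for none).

EXEC = [1]

[0] flags=1000 → (cmp)
[1] flags=1000 LE?T → r0=0xc5
[2] flags=1000 GT?F → skip
[3] flags=1010 → (cmp)
[4] flags=1010 GT?F → skip
[5] flags=1010 PL?F → skip
[6] flags=1010 PL?F → skip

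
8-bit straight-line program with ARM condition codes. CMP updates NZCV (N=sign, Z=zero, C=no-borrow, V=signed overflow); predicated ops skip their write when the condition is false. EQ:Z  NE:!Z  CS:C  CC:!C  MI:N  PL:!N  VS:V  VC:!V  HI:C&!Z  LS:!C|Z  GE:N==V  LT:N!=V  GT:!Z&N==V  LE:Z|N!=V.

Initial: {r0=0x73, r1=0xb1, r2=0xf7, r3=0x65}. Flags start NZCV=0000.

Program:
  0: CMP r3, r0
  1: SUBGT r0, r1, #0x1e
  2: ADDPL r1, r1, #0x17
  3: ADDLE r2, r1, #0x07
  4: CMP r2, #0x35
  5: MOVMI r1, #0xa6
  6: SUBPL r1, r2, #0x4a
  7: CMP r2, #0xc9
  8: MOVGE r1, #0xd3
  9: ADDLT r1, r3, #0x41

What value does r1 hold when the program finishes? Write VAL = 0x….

0: ✓ CMP  NZCV=1000
1: · SUBGT
2: · ADDPL
3: ✓ ADDLE  r2←0xb8
4: ✓ CMP  NZCV=1010
5: ✓ MOVMI  r1←0xa6
6: · SUBPL
7: ✓ CMP  NZCV=1000
8: · MOVGE
9: ✓ ADDLT  r1←0xa6

VAL = 0xa6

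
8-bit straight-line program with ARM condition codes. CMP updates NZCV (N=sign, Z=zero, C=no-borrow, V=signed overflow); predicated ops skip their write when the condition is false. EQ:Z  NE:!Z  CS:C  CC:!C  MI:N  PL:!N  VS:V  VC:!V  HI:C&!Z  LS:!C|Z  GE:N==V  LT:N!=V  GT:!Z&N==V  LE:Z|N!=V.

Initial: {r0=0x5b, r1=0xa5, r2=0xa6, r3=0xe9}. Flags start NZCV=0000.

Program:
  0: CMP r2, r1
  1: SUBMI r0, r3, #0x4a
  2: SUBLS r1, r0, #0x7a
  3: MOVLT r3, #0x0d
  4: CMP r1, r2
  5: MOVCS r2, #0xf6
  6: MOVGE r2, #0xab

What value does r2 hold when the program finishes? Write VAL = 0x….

[0] flags=0010 → (cmp)
[1] flags=0010 MI?F → skip
[2] flags=0010 LS?F → skip
[3] flags=0010 LT?F → skip
[4] flags=1000 → (cmp)
[5] flags=1000 CS?F → skip
[6] flags=1000 GE?F → skip

VAL = 0xa6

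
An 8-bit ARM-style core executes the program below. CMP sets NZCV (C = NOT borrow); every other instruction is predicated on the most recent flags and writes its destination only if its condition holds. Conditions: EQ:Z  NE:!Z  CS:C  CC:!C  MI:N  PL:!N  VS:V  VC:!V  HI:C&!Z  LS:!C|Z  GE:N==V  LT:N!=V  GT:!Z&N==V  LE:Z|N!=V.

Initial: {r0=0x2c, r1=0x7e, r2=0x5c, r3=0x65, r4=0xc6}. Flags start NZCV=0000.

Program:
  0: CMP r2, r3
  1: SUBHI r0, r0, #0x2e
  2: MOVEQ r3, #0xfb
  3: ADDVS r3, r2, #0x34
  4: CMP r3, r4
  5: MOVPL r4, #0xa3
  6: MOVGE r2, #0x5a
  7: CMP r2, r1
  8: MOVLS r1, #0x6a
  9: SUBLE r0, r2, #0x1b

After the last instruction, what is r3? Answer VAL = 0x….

0: ✓ CMP  NZCV=1000
1: · SUBHI
2: · MOVEQ
3: · ADDVS
4: ✓ CMP  NZCV=1001
5: · MOVPL
6: ✓ MOVGE  r2←0x5a
7: ✓ CMP  NZCV=1000
8: ✓ MOVLS  r1←0x6a
9: ✓ SUBLE  r0←0x3f

VAL = 0x65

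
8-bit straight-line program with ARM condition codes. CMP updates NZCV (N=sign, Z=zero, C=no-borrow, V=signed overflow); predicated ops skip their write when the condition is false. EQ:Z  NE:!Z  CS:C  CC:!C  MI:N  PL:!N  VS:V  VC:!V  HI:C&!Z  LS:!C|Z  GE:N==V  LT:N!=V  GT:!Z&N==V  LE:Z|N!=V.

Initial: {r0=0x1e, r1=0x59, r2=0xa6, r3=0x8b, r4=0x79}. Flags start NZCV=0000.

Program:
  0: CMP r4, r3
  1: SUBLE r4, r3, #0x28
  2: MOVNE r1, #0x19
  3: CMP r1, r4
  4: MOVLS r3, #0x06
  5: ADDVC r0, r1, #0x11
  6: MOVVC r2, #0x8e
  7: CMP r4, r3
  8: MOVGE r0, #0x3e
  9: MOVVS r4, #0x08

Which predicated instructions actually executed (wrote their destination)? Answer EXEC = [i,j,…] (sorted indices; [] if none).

0: ✓ CMP  NZCV=1001
1: · SUBLE
2: ✓ MOVNE  r1←0x19
3: ✓ CMP  NZCV=1000
4: ✓ MOVLS  r3←0x06
5: ✓ ADDVC  r0←0x2a
6: ✓ MOVVC  r2←0x8e
7: ✓ CMP  NZCV=0010
8: ✓ MOVGE  r0←0x3e
9: · MOVVS

EXEC = [2,4,5,6,8]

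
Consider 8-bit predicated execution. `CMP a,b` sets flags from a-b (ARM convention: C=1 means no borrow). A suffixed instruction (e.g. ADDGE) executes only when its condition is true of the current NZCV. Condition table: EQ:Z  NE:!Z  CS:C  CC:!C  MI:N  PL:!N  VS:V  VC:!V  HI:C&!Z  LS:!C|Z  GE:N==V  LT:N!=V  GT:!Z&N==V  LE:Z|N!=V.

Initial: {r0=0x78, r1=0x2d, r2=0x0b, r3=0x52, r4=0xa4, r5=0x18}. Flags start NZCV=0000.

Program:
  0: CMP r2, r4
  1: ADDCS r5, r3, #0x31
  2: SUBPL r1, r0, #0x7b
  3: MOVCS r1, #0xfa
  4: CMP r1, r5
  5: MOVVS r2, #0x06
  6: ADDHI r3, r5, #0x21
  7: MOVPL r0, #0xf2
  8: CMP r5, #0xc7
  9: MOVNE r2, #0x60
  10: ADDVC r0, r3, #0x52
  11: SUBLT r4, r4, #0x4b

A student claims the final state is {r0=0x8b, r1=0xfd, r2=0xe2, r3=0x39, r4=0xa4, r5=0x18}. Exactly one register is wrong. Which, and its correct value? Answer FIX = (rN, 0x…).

FIX = (r2, 0x60)

0: ✓ CMP  NZCV=0000
1: · ADDCS
2: ✓ SUBPL  r1←0xfd
3: · MOVCS
4: ✓ CMP  NZCV=1010
5: · MOVVS
6: ✓ ADDHI  r3←0x39
7: · MOVPL
8: ✓ CMP  NZCV=0000
9: ✓ MOVNE  r2←0x60
10: ✓ ADDVC  r0←0x8b
11: · SUBLT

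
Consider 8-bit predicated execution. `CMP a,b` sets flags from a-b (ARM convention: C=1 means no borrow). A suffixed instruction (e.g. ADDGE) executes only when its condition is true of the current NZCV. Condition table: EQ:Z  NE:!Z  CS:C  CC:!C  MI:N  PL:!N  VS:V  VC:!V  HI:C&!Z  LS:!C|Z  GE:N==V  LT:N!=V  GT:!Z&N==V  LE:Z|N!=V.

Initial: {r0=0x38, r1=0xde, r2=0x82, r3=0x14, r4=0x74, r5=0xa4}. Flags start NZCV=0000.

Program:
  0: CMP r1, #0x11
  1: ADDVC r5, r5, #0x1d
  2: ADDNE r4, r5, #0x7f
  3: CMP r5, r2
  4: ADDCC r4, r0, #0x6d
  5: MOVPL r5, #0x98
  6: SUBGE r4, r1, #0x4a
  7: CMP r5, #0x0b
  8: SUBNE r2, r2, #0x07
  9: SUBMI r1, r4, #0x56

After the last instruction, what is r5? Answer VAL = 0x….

[0] flags=1010 → (cmp)
[1] flags=1010 VC?T → r5=0xc1
[2] flags=1010 NE?T → r4=0x40
[3] flags=0010 → (cmp)
[4] flags=0010 CC?F → skip
[5] flags=0010 PL?T → r5=0x98
[6] flags=0010 GE?T → r4=0x94
[7] flags=1010 → (cmp)
[8] flags=1010 NE?T → r2=0x7b
[9] flags=1010 MI?T → r1=0x3e

VAL = 0x98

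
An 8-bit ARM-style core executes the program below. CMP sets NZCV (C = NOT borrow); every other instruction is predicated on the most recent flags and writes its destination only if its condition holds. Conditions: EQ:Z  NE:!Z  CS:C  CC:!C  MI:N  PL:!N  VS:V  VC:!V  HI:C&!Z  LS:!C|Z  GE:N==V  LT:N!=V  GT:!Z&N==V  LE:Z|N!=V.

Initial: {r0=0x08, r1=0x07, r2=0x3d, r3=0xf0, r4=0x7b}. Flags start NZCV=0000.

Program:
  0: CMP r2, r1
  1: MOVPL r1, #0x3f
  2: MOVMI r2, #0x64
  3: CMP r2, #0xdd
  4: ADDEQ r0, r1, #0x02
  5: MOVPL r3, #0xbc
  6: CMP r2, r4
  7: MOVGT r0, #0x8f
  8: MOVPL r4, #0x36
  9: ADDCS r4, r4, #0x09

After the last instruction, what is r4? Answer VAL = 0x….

VAL = 0x7b

[0] flags=0010 → (cmp)
[1] flags=0010 PL?T → r1=0x3f
[2] flags=0010 MI?F → skip
[3] flags=0000 → (cmp)
[4] flags=0000 EQ?F → skip
[5] flags=0000 PL?T → r3=0xbc
[6] flags=1000 → (cmp)
[7] flags=1000 GT?F → skip
[8] flags=1000 PL?F → skip
[9] flags=1000 CS?F → skip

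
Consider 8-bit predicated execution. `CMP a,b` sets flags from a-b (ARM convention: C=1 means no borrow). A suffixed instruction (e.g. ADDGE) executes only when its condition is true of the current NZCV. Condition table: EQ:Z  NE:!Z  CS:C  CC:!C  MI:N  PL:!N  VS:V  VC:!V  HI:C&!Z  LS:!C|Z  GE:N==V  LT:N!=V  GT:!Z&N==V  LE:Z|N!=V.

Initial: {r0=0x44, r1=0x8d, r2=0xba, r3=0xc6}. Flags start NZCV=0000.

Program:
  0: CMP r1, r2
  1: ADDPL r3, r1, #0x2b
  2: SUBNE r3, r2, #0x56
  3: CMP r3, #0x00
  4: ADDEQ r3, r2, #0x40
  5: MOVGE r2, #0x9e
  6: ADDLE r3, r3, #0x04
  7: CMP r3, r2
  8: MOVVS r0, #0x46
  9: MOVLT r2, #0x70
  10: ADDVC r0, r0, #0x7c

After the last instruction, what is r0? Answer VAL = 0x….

VAL = 0x46

0: ✓ CMP  NZCV=1000
1: · ADDPL
2: ✓ SUBNE  r3←0x64
3: ✓ CMP  NZCV=0010
4: · ADDEQ
5: ✓ MOVGE  r2←0x9e
6: · ADDLE
7: ✓ CMP  NZCV=1001
8: ✓ MOVVS  r0←0x46
9: · MOVLT
10: · ADDVC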